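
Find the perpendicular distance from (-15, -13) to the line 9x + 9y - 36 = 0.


|9*(-15) + 9*(-13) - 36| = |-288| = 288
sqrt(81 + 81) = sqrt(162) = 12.7279
d = 288/sqrt(162) = 22.6274

22.6274


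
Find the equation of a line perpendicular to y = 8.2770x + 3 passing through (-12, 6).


Perpendicular slope = -1/m1 = -1/8.2770 = -0.1208
b2 = y0 - m2*x0 = 6 - 12/8.2770 = 6 - 1.4498 = 4.5502

y = -0.1208x + 4.5502


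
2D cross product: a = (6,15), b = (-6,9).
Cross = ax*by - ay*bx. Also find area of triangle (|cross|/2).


cross = 6*9 - 15*(-6) = 54 + 90 = 144
Triangle area = |144|/2 = 144/2 = 72.0000

cross = 144, triangle area = 72.0000


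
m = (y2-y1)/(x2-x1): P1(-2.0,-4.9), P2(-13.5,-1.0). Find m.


dy = -1.0 + 4.9 = 3.9
dx = -13.5 + 2.0 = -11.5
m = 3.9/(-11.5) = -0.3391

m = -0.3391


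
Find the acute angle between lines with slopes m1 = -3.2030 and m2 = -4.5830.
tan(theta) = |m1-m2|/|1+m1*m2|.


m1-m2 = 1.38
1+m1*m2 = 15.679349
tan(theta) = |1.38/15.679349| = 0.088014
theta = arctan(|1.38/15.679349|) = 5.0299 degrees (acute angle)

5.0299 degrees


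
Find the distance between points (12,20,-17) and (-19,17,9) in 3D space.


dx=-31, dy=-3, dz=26
d = sqrt(961+9+676) = sqrt(1646) = 40.5709

40.5709


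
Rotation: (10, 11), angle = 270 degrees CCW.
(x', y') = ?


cos(270) = 0, sin(270) = -1
x' = 10*0 - 11*(-1) = 11
y' = 10*(-1) + 11*0 = -10

(11, -10)


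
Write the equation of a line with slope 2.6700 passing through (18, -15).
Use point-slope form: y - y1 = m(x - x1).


y + 15 = 2.6700(x - 18)
y = 2.6700x - 15 - 2.6700*18
y = 2.6700x - 63.0600

y = 2.6700x - 63.0600


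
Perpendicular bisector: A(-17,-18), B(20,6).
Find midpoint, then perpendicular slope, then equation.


Midpoint = (1.5, -6)
Slope of AB = dy/dx = 24/37 = 0.6486
Perp slope = -dx/dy = -37/24 = -1.5417
b = My - (perp slope)*Mx = -6 + (37*1.5)/24 = -6 + 2.3125 = -3.6875

y = -1.5417x - 3.6875


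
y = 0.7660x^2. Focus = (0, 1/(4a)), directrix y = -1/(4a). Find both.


a = 0.7660
1/(4a) = 0.3264
Focus = (0, 0.3264)
Directrix: y = -0.3264

Focus = (0, 0.3264), Directrix: y = -0.3264


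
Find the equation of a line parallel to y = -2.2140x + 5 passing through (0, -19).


Parallel lines have equal slopes.
m2 = -2.2140
b2 = -19 + 2.2140*0 = -19.0000

y = -2.2140x - 19.0000


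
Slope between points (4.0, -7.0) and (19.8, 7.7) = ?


dy = 7.7 + 7.0 = 14.7
dx = 19.8 - 4.0 = 15.8
m = 14.7/15.8 = 0.9304

m = 0.9304


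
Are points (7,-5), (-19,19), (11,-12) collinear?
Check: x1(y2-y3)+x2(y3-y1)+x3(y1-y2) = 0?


7*(19+ 12) - 19*(-12+ 5) + 11*(-5-19)
= 217 + 133 - 264 = 86

No, not collinear (determinant = 86)


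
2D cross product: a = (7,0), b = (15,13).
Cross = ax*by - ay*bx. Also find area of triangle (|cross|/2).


cross = 7*13 - 0*15 = 91 - 0 = 91
Triangle area = |91|/2 = 91/2 = 45.5000

cross = 91, triangle area = 45.5000


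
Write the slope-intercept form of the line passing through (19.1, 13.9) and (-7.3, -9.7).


m = (-23.6)/(-26.4) = 0.8939
b = y1 - m*x1 = 13.9 - (-23.6*19.1)/(-26.4) = 13.9 - 17.0742 = -3.1742

y = 0.8939x - 3.1742


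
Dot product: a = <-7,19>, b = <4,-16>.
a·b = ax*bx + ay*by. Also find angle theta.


a·b = -7*4 + 19*(-16) = -28 - 304 = -332
|a| = sqrt(49+361) = 20.2485
|b| = sqrt(16+256) = 16.4924
cos(theta) = -332/(sqrt(410)*sqrt(272)) = -332/sqrt(111520) = -0.994172
theta = arccos(-332/sqrt(111520)) = 173.8114 degrees

a·b = -332, theta = 173.8114 deg


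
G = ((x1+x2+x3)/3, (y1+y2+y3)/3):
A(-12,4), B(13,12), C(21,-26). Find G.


Gx = (-12+13+21)/3 = 22/3 = 7.3333
Gy = (4+12- 26)/3 = -10/3 = -3.3333

G = (7.3333, -3.3333)


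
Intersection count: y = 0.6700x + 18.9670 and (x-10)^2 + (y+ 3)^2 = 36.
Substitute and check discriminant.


Substitute y = 0.6700x + 18.9670: (x-10)^2 + (0.6700x+18.9670+ 3)^2 = 36
Expand to Ax^2 + Bx + C = 0, where b-k = 21.967
A = 1+m^2 = 1.4489
B = 2(m(b-k) - h) = 2(0.6700*21.967 - 10) = 9.43578
C = h^2 + (b-k)^2 - r^2 = 100 + 482.549089 - 36 = 546.549089
disc = B^2-4AC = 89.0339 - 3167.5799 = -3078.5460
disc < 0

0 intersection points


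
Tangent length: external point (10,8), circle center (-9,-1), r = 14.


d = sqrt((10+ 9)^2 + (8+ 1)^2) = sqrt(361+81) = 21.0238
L = sqrt(442.0000 - 196) = sqrt(246.0000) = 15.6844

15.6844


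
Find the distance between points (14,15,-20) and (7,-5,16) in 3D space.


dx=-7, dy=-20, dz=36
d = sqrt(49+400+1296) = sqrt(1745) = 41.7732

41.7732


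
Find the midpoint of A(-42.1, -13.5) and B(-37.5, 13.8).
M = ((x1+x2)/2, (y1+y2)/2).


Mx = (-42.1 - 37.5)/2 = -79.6/2 = -39.8000
My = (-13.5 + 13.8)/2 = 0.3/2 = 0.1500

(-39.8000, 0.1500)


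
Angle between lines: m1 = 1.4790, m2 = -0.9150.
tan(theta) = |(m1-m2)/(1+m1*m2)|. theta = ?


m1-m2 = 2.394
1+m1*m2 = -0.353285
tan(theta) = |2.394/(-0.353285)| = 6.776399
theta = arctan(|2.394/(-0.353285)|) = 81.6054 degrees (acute angle)

81.6054 degrees


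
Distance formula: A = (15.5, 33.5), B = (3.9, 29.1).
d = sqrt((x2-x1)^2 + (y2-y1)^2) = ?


dx = 3.9 - 15.5 = -11.6
dy = 29.1 - 33.5 = -4.4
d = sqrt(134.56 + 19.36) = sqrt(153.92) = 12.4064

12.4064


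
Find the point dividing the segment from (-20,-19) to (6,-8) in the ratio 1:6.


Px = (1*6 + 6*(-20))/7 = -114/7 = -16.2857
Py = (1*(-8) + 6*(-19))/7 = -122/7 = -17.4286

P = (-16.2857, -17.4286)


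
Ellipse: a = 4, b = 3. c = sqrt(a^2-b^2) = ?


c^2 = 4^2 - 3^2 = 16 - 9 = 7
c = sqrt(7) = 2.6458

c = 2.6458


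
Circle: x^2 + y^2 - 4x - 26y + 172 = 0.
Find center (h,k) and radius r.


h = -D/2 = 4/2 = 2
k = -E/2 = 26/2 = 13
r^2 = h^2 + k^2 - F = 4 + 169 - 172 = 1
r = 1

Center (2, 13), radius = 1


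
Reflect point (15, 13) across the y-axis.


Reflection rule for y-axis: (-x, y)
(15, 13) -> (-15, 13)

(-15, 13)


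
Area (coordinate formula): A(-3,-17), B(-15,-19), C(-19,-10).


-3*(-19+ 10) = 27
-15*(-10+ 17) = -105
-19*(-17+ 19) = -38
sum = -116
Area = |-116|/2 = 58.0000

58.0000 sq units


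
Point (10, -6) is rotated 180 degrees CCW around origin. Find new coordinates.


cos(180) = -1, sin(180) = 0
x' = 10*(-1) + 6*0 = -10
y' = 10*0 - 6*(-1) = 6

(-10, 6)


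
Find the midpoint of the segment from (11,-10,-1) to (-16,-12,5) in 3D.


Mx = (11- 16)/2 = -2.5000
My = (-10- 12)/2 = -11.0000
Mz = (-1+5)/2 = 2.0000

M = (-2.5000, -11.0000, 2.0000)


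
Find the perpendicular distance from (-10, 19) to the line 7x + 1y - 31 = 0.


|7*(-10) + 1*19 - 31| = |-82| = 82
sqrt(49 + 1) = sqrt(50) = 7.0711
d = 82/sqrt(50) = 11.5966

11.5966


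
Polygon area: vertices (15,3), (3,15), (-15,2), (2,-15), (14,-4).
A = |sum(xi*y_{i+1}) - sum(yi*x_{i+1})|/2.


sum(xi*y_{i+1}) = 15*15 + 3*2 - 15*(-15) + 2*(-4) + 14*3 = 490
sum(yi*x_{i+1}) = 3*3 + 15*(-15) + 2*2 - 15*14 - 4*15 = -482
Area = |490 + 482|/2 = 972/2 = 486.0000

486.0000 sq units


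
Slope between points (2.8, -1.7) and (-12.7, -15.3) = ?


dy = -15.3 + 1.7 = -13.6
dx = -12.7 - 2.8 = -15.5
m = -13.6/(-15.5) = 0.8774

m = 0.8774


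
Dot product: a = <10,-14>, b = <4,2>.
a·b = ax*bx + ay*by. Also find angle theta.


a·b = 10*4 - 14*2 = 40 - 28 = 12
|a| = sqrt(100+196) = 17.2047
|b| = sqrt(16+4) = 4.4721
cos(theta) = 12/(sqrt(296)*sqrt(20)) = 12/sqrt(5920) = 0.155963
theta = arccos(12/sqrt(5920)) = 81.0274 degrees

a·b = 12, theta = 81.0274 deg


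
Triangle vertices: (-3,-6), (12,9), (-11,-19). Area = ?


-3*(9+ 19) = -84
12*(-19+ 6) = -156
-11*(-6-9) = 165
sum = -75
Area = |-75|/2 = 37.5000

37.5000 sq units


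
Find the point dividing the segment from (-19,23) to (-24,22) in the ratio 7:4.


Px = (7*(-24) + 4*(-19))/11 = -244/11 = -22.1818
Py = (7*22 + 4*23)/11 = 246/11 = 22.3636

P = (-22.1818, 22.3636)


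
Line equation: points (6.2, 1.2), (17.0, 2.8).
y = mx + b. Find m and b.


m = (1.6)/(10.8) = 0.1481
b = y1 - m*x1 = 1.2 - (1.6*6.2)/(10.8) = 1.2 - 0.9185 = 0.2815

y = 0.1481x + 0.2815


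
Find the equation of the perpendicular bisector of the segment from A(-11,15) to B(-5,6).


Midpoint = (-8, 10.5)
Slope of AB = dy/dx = -9/6 = -1.5000
Perp slope = -dx/dy = 6/9 = 0.6667
b = My - (perp slope)*Mx = 10.5 + (6*(-8))/(-9) = 10.5 + 5.3333 = 15.8333

y = 0.6667x + 15.8333


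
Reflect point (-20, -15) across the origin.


Reflection rule for origin: (-x, -y)
(-20, -15) -> (20, 15)

(20, 15)


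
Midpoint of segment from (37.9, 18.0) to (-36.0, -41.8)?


Mx = (37.9 - 36.0)/2 = 1.9/2 = 0.9500
My = (18.0 - 41.8)/2 = -23.8/2 = -11.9000

(0.9500, -11.9000)


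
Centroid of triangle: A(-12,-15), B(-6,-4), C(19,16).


Gx = (-12- 6+19)/3 = 1/3 = 0.3333
Gy = (-15- 4+16)/3 = -3/3 = -1.0000

G = (0.3333, -1.0000)


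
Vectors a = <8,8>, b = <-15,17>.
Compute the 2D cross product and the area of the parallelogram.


cross = 8*17 - 8*(-15) = 136 + 120 = 256
Parallelogram area = |256| = 256

cross = 256, parallelogram area = 256


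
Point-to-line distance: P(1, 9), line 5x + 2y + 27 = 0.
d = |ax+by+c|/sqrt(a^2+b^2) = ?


|5*1 + 2*9 + 27| = |50| = 50
sqrt(25 + 4) = sqrt(29) = 5.3852
d = 50/sqrt(29) = 9.2848

9.2848


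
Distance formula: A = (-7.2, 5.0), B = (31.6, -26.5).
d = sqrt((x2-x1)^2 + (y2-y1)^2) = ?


dx = 31.6 + 7.2 = 38.8
dy = -26.5 - 5.0 = -31.5
d = sqrt(1505.44 + 992.25) = sqrt(2497.69) = 49.9769

49.9769


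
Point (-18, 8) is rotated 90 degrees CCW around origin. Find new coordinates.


cos(90) = 0, sin(90) = 1
x' = -18*0 - 8*1 = -8
y' = -18*1 + 8*0 = -18

(-8, -18)


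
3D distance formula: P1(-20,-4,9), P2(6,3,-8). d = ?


dx=26, dy=7, dz=-17
d = sqrt(676+49+289) = sqrt(1014) = 31.8434

31.8434


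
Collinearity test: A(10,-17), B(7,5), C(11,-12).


10*(5+ 12) + 7*(-12+ 17) + 11*(-17-5)
= 170 + 35 - 242 = -37

No, not collinear (determinant = -37)


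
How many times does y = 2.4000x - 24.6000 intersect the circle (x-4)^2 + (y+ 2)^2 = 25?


Substitute y = 2.4000x - 24.6000: (x-4)^2 + (2.4000x- 24.6000+ 2)^2 = 25
Expand to Ax^2 + Bx + C = 0, where b-k = -22.6
A = 1+m^2 = 6.76
B = 2(m(b-k) - h) = 2(2.4000*(-22.6) - 4) = -116.48
C = h^2 + (b-k)^2 - r^2 = 16 + 510.76 - 25 = 501.76
disc = B^2-4AC = 13567.5904 - 13567.5904 = 0
disc = 0

1 intersection point (tangent)


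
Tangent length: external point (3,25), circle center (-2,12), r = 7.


d = sqrt((3+ 2)^2 + (25-12)^2) = sqrt(25+169) = 13.9284
L = sqrt(194.0000 - 49) = sqrt(145.0000) = 12.0416

12.0416


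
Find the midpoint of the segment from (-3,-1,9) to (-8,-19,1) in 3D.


Mx = (-3- 8)/2 = -5.5000
My = (-1- 19)/2 = -10.0000
Mz = (9+1)/2 = 5.0000

M = (-5.5000, -10.0000, 5.0000)


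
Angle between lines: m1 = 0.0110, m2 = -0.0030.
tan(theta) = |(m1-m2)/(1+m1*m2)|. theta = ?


m1-m2 = 0.014
1+m1*m2 = 0.999967
tan(theta) = |0.014/0.999967| = 0.014000
theta = arctan(|0.014/0.999967|) = 0.8021 degrees (acute angle)

0.8021 degrees


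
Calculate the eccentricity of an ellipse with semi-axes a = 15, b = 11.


c = sqrt(225-121) = sqrt(104) = 10.1980
e = c/a = sqrt(104)/15 = 0.6799

e = 0.6799


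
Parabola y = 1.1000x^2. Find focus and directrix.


a = 1.1000
1/(4a) = 0.2273
Focus = (0, 0.2273)
Directrix: y = -0.2273

Focus = (0, 0.2273), Directrix: y = -0.2273


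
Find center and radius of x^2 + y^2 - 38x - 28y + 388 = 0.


h = -D/2 = 38/2 = 19
k = -E/2 = 28/2 = 14
r^2 = h^2 + k^2 - F = 361 + 196 - 388 = 169
r = 13

Center (19, 14), radius = 13


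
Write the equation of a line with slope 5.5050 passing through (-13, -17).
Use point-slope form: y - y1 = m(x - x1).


y + 17 = 5.5050(x + 13)
y = 5.5050x - 17 - 5.5050*(-13)
y = 5.5050x + 54.5650

y = 5.5050x + 54.5650


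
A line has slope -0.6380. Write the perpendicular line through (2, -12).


Perpendicular slope = -1/m1 = -1/(-0.6380) = 1.5674
b2 = y0 - m2*x0 = -12 + 2/(-0.6380) = -12 - 3.1348 = -15.1348

y = 1.5674x - 15.1348


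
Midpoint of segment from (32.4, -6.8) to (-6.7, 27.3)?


Mx = (32.4 - 6.7)/2 = 25.7/2 = 12.8500
My = (-6.8 + 27.3)/2 = 20.5/2 = 10.2500

(12.8500, 10.2500)


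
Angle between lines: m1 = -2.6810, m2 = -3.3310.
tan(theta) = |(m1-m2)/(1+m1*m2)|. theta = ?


m1-m2 = 0.65
1+m1*m2 = 9.930411
tan(theta) = |0.65/9.930411| = 0.065455
theta = arctan(|0.65/9.930411|) = 3.7450 degrees (acute angle)

3.7450 degrees


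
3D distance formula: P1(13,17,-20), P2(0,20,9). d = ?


dx=-13, dy=3, dz=29
d = sqrt(169+9+841) = sqrt(1019) = 31.9218

31.9218


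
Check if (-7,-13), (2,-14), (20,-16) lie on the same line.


-7*(-14+ 16) + 2*(-16+ 13) + 20*(-13+ 14)
= -14 - 6 + 20 = 0

Yes, collinear (determinant = 0)


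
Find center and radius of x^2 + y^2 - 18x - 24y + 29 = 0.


h = -D/2 = 18/2 = 9
k = -E/2 = 24/2 = 12
r^2 = h^2 + k^2 - F = 81 + 144 - 29 = 196
r = 14

Center (9, 12), radius = 14


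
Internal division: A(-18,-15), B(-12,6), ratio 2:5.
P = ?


Px = (2*(-12) + 5*(-18))/7 = -114/7 = -16.2857
Py = (2*6 + 5*(-15))/7 = -63/7 = -9.0000

P = (-16.2857, -9.0000)


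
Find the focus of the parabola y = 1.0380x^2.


a = 1.0380
4a = 4.1520
focus = (0, 1/4.1520) = (0, 0.2408)

Focus = (0, 0.2408)


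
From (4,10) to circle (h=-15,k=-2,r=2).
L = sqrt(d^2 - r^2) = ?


d = sqrt((4+ 15)^2 + (10+ 2)^2) = sqrt(361+144) = 22.4722
L = sqrt(505.0000 - 4) = sqrt(501.0000) = 22.3830

22.3830


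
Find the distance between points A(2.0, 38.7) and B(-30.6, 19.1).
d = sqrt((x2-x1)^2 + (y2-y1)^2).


dx = -30.6 - 2.0 = -32.6
dy = 19.1 - 38.7 = -19.6
d = sqrt(1062.76 + 384.16) = sqrt(1446.92) = 38.0384

38.0384


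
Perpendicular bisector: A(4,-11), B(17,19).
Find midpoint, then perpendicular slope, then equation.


Midpoint = (10.5, 4)
Slope of AB = dy/dx = 30/13 = 2.3077
Perp slope = -dx/dy = -13/30 = -0.4333
b = My - (perp slope)*Mx = 4 + (13*10.5)/30 = 4 + 4.5500 = 8.5500

y = -0.4333x + 8.5500


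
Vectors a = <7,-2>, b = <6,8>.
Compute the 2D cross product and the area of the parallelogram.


cross = 7*8 + 2*6 = 56 + 12 = 68
Parallelogram area = |68| = 68

cross = 68, parallelogram area = 68


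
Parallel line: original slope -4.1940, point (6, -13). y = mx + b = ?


Parallel lines have equal slopes.
m2 = -4.1940
b2 = -13 + 4.1940*6 = 12.1640

y = -4.1940x + 12.1640


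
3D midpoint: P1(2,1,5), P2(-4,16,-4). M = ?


Mx = (2- 4)/2 = -1.0000
My = (1+16)/2 = 8.5000
Mz = (5- 4)/2 = 0.5000

M = (-1.0000, 8.5000, 0.5000)


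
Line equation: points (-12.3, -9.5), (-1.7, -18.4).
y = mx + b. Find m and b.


m = (-8.9)/(10.6) = -0.8396
b = y1 - m*x1 = -9.5 - (-8.9*(-12.3))/(10.6) = -9.5 - 10.3274 = -19.8274

y = -0.8396x - 19.8274


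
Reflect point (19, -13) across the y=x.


Reflection rule for y=x: (y, x)
(19, -13) -> (-13, 19)

(-13, 19)


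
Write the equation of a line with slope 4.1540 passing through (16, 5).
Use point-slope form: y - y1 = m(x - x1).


y - 5 = 4.1540(x - 16)
y = 4.1540x + 5 - 4.1540*16
y = 4.1540x - 61.4640

y = 4.1540x - 61.4640


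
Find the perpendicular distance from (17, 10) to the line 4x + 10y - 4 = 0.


|4*17 + 10*10 - 4| = |164| = 164
sqrt(16 + 100) = sqrt(116) = 10.7703
d = 164/sqrt(116) = 15.2270

15.2270


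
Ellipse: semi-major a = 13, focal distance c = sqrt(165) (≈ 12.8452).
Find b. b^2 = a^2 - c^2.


b^2 = 13^2 - (sqrt(165))^2 = 169 - 165 = 4
b = sqrt(4) = 2

b = 2


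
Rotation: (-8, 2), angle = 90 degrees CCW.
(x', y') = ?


cos(90) = 0, sin(90) = 1
x' = -8*0 - 2*1 = -2
y' = -8*1 + 2*0 = -8

(-2, -8)


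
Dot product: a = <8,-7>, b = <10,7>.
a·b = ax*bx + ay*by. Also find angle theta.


a·b = 8*10 - 7*7 = 80 - 49 = 31
|a| = sqrt(64+49) = 10.6301
|b| = sqrt(100+49) = 12.2066
cos(theta) = 31/(sqrt(113)*sqrt(149)) = 31/sqrt(16837) = 0.238907
theta = arccos(31/sqrt(16837)) = 76.1779 degrees

a·b = 31, theta = 76.1779 deg


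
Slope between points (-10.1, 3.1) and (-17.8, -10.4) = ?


dy = -10.4 - 3.1 = -13.5
dx = -17.8 + 10.1 = -7.7
m = -13.5/(-7.7) = 1.7532

m = 1.7532


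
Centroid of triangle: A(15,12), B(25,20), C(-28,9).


Gx = (15+25- 28)/3 = 12/3 = 4.0000
Gy = (12+20+9)/3 = 41/3 = 13.6667

G = (4.0000, 13.6667)


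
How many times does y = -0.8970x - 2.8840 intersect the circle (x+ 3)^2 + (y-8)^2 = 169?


Substitute y = -0.8970x - 2.8840: (x+ 3)^2 + (-0.8970x- 2.8840-8)^2 = 169
Expand to Ax^2 + Bx + C = 0, where b-k = -10.884
A = 1+m^2 = 1.804609
B = 2(m(b-k) - h) = 2(-0.8970*(-10.884) + 3) = 25.525896
C = h^2 + (b-k)^2 - r^2 = 9 + 118.461456 - 169 = -41.538544
disc = B^2-4AC = 651.5714 + 299.8433 = 951.4147
disc > 0

2 intersection points


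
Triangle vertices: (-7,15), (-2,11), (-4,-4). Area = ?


-7*(11+ 4) = -105
-2*(-4-15) = 38
-4*(15-11) = -16
sum = -83
Area = |-83|/2 = 41.5000

41.5000 sq units


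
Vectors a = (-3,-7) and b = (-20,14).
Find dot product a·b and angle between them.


a·b = -3*(-20) - 7*14 = 60 - 98 = -38
|a| = sqrt(9+49) = 7.6158
|b| = sqrt(400+196) = 24.4131
cos(theta) = -38/(sqrt(58)*sqrt(596)) = -38/sqrt(34568) = -0.204384
theta = arccos(-38/sqrt(34568)) = 101.7934 degrees

a·b = -38, theta = 101.7934 deg


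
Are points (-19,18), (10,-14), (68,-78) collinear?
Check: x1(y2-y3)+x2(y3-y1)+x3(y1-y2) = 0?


-19*(-14+ 78) + 10*(-78-18) + 68*(18+ 14)
= -1216 - 960 + 2176 = 0

Yes, collinear (determinant = 0)


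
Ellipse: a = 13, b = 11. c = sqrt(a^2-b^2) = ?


c^2 = 13^2 - 11^2 = 169 - 121 = 48
c = sqrt(48) = 6.9282

c = 6.9282


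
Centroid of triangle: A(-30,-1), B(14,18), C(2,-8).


Gx = (-30+14+2)/3 = -14/3 = -4.6667
Gy = (-1+18- 8)/3 = 9/3 = 3.0000

G = (-4.6667, 3.0000)


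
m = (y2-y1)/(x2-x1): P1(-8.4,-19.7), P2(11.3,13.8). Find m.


dy = 13.8 + 19.7 = 33.5
dx = 11.3 + 8.4 = 19.7
m = 33.5/19.7 = 1.7005

m = 1.7005


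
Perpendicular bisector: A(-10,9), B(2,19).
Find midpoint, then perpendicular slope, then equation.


Midpoint = (-4, 14)
Slope of AB = dy/dx = 10/12 = 0.8333
Perp slope = -dx/dy = -12/10 = -1.2000
b = My - (perp slope)*Mx = 14 + (12*(-4))/10 = 14 - 4.8000 = 9.2000

y = -1.2000x + 9.2000


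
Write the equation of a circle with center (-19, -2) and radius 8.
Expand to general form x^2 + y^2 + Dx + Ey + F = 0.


(x+ 19)^2 + (y+ 2)^2 = 8^2
D = -2h = 38, E = -2k = 4
F = h^2+k^2-r^2 = 361+4-64 = 301

x^2 + y^2 + 38x + 4y + 301 = 0


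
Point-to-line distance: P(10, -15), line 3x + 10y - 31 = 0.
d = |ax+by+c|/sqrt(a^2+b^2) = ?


|3*10 + 10*(-15) - 31| = |-151| = 151
sqrt(9 + 100) = sqrt(109) = 10.4403
d = 151/sqrt(109) = 14.4632

14.4632


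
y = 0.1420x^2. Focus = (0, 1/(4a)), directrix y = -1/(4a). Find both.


a = 0.1420
1/(4a) = 1.7606
Focus = (0, 1.7606)
Directrix: y = -1.7606

Focus = (0, 1.7606), Directrix: y = -1.7606


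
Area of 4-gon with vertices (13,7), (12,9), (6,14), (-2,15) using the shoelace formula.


sum(xi*y_{i+1}) = 13*9 + 12*14 + 6*15 - 2*7 = 361
sum(yi*x_{i+1}) = 7*12 + 9*6 + 14*(-2) + 15*13 = 305
Area = |361 - 305|/2 = 56/2 = 28.0000

28.0000 sq units


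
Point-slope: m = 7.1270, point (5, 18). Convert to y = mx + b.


y - 18 = 7.1270(x - 5)
y = 7.1270x + 18 - 7.1270*5
y = 7.1270x - 17.6350

y = 7.1270x - 17.6350


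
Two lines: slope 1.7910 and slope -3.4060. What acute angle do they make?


m1-m2 = 5.197
1+m1*m2 = -5.100146
tan(theta) = |5.197/(-5.100146)| = 1.018990
theta = arctan(|5.197/(-5.100146)|) = 45.5389 degrees (acute angle)

45.5389 degrees


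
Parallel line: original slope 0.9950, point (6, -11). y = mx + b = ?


Parallel lines have equal slopes.
m2 = 0.9950
b2 = -11 - 0.9950*6 = -16.9700

y = 0.9950x - 16.9700


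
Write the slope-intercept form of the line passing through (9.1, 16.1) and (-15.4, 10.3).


m = (-5.8)/(-24.5) = 0.2367
b = y1 - m*x1 = 16.1 - (-5.8*9.1)/(-24.5) = 16.1 - 2.1543 = 13.9457

y = 0.2367x + 13.9457


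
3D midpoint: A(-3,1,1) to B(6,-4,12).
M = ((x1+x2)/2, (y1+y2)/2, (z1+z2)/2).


Mx = (-3+6)/2 = 1.5000
My = (1- 4)/2 = -1.5000
Mz = (1+12)/2 = 6.5000

M = (1.5000, -1.5000, 6.5000)


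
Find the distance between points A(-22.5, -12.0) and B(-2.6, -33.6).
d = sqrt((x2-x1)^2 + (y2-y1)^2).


dx = -2.6 + 22.5 = 19.9
dy = -33.6 + 12.0 = -21.6
d = sqrt(396.01 + 466.56) = sqrt(862.57) = 29.3695

29.3695


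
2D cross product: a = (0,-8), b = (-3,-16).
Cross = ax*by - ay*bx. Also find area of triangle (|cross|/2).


cross = 0*(-16) + 8*(-3) = 0 - 24 = -24
Triangle area = |-24|/2 = 24/2 = 12.0000

cross = -24, triangle area = 12.0000


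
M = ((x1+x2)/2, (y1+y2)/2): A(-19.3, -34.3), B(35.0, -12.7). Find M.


Mx = (-19.3 + 35.0)/2 = 15.7/2 = 7.8500
My = (-34.3 - 12.7)/2 = -47.0/2 = -23.5000

(7.8500, -23.5000)


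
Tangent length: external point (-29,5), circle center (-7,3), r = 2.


d = sqrt((-29+ 7)^2 + (5-3)^2) = sqrt(484+4) = 22.0907
L = sqrt(488.0000 - 4) = sqrt(484.0000) = 22.0000

22.0000


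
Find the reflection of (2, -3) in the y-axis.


Reflection rule for y-axis: (-x, y)
(2, -3) -> (-2, -3)

(-2, -3)


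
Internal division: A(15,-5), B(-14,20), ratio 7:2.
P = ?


Px = (7*(-14) + 2*15)/9 = -68/9 = -7.5556
Py = (7*20 + 2*(-5))/9 = 130/9 = 14.4444

P = (-7.5556, 14.4444)


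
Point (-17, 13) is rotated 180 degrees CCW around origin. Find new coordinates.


cos(180) = -1, sin(180) = 0
x' = -17*(-1) - 13*0 = 17
y' = -17*0 + 13*(-1) = -13

(17, -13)


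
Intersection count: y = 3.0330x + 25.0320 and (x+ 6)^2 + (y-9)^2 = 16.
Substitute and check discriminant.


Substitute y = 3.0330x + 25.0320: (x+ 6)^2 + (3.0330x+25.0320-9)^2 = 16
Expand to Ax^2 + Bx + C = 0, where b-k = 16.032
A = 1+m^2 = 10.199089
B = 2(m(b-k) - h) = 2(3.0330*16.032 + 6) = 109.250112
C = h^2 + (b-k)^2 - r^2 = 36 + 257.025024 - 16 = 277.025024
disc = B^2-4AC = 11935.5870 - 11301.6115 = 633.9755
disc > 0

2 intersection points


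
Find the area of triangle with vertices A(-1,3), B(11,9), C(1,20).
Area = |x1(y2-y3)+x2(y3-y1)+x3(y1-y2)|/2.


-1*(9-20) = 11
11*(20-3) = 187
1*(3-9) = -6
sum = 192
Area = |192|/2 = 96.0000

96.0000 sq units


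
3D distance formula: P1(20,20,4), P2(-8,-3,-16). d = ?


dx=-28, dy=-23, dz=-20
d = sqrt(784+529+400) = sqrt(1713) = 41.3884

41.3884


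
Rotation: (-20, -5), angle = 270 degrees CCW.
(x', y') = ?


cos(270) = 0, sin(270) = -1
x' = -20*0 + 5*(-1) = -5
y' = -20*(-1) - 5*0 = 20

(-5, 20)


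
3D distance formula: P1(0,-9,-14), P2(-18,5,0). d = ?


dx=-18, dy=14, dz=14
d = sqrt(324+196+196) = sqrt(716) = 26.7582

26.7582


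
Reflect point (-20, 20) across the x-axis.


Reflection rule for x-axis: (x, -y)
(-20, 20) -> (-20, -20)

(-20, -20)


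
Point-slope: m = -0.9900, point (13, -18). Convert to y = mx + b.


y + 18 = -0.9900(x - 13)
y = -0.9900x - 18 + 0.9900*13
y = -0.9900x - 5.1300

y = -0.9900x - 5.1300


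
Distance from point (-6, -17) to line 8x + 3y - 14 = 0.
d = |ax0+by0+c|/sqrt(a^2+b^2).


|8*(-6) + 3*(-17) - 14| = |-113| = 113
sqrt(64 + 9) = sqrt(73) = 8.5440
d = 113/sqrt(73) = 13.2256

13.2256


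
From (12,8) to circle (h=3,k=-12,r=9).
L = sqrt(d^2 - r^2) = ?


d = sqrt((12-3)^2 + (8+ 12)^2) = sqrt(81+400) = 21.9317
L = sqrt(481.0000 - 81) = sqrt(400.0000) = 20.0000

20.0000


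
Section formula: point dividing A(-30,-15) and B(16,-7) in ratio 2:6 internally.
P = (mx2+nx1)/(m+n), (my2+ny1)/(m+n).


Px = (2*16 + 6*(-30))/8 = -148/8 = -18.5000
Py = (2*(-7) + 6*(-15))/8 = -104/8 = -13.0000

P = (-18.5000, -13.0000)


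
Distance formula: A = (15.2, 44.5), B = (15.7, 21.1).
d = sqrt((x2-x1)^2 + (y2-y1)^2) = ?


dx = 15.7 - 15.2 = 0.5
dy = 21.1 - 44.5 = -23.4
d = sqrt(0.25 + 547.56) = sqrt(547.81) = 23.4053

23.4053


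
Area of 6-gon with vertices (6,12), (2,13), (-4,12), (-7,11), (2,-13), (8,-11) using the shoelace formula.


sum(xi*y_{i+1}) = 6*13 + 2*12 - 4*11 - 7*(-13) + 2*(-11) + 8*12 = 223
sum(yi*x_{i+1}) = 12*2 + 13*(-4) + 12*(-7) + 11*2 - 13*8 - 11*6 = -260
Area = |223 + 260|/2 = 483/2 = 241.5000

241.5000 sq units


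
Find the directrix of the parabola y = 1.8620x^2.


a = 1.8620
1/(4a) = 0.1343
directrix: y = -0.1343 = -0.1343

y = -0.1343


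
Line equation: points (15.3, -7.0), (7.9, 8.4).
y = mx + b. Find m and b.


m = (15.4)/(-7.4) = -2.0811
b = y1 - m*x1 = -7.0 - (15.4*15.3)/(-7.4) = -7.0 + 31.8405 = 24.8405

y = -2.0811x + 24.8405


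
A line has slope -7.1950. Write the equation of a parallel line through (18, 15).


Parallel lines have equal slopes.
m2 = -7.1950
b2 = 15 + 7.1950*18 = 144.5100

y = -7.1950x + 144.5100


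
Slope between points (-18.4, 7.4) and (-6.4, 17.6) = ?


dy = 17.6 - 7.4 = 10.2
dx = -6.4 + 18.4 = 12
m = 10.2/12 = 0.8500

m = 0.8500


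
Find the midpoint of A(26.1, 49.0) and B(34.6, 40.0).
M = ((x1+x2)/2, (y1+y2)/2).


Mx = (26.1 + 34.6)/2 = 60.7/2 = 30.3500
My = (49.0 + 40.0)/2 = 89.0/2 = 44.5000

(30.3500, 44.5000)


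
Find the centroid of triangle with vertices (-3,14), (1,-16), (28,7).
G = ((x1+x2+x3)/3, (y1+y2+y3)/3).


Gx = (-3+1+28)/3 = 26/3 = 8.6667
Gy = (14- 16+7)/3 = 5/3 = 1.6667

G = (8.6667, 1.6667)


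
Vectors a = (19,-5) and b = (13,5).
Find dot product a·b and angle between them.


a·b = 19*13 - 5*5 = 247 - 25 = 222
|a| = sqrt(361+25) = 19.6469
|b| = sqrt(169+25) = 13.9284
cos(theta) = 222/(sqrt(386)*sqrt(194)) = 222/sqrt(74884) = 0.811257
theta = arccos(222/sqrt(74884)) = 35.7811 degrees

a·b = 222, theta = 35.7811 deg


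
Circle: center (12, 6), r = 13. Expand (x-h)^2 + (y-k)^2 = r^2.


(x-12)^2 + (y-6)^2 = 13^2
D = -2h = -24, E = -2k = -12
F = h^2+k^2-r^2 = 144+36-169 = 11

x^2 + y^2 - 24x - 12y + 11 = 0


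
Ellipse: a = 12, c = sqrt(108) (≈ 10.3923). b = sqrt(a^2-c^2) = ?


b^2 = 12^2 - (sqrt(108))^2 = 144 - 108 = 36
b = sqrt(36) = 6

b = 6


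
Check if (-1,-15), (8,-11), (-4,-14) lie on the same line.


-1*(-11+ 14) + 8*(-14+ 15) - 4*(-15+ 11)
= -3 + 8 + 16 = 21

No, not collinear (determinant = 21)


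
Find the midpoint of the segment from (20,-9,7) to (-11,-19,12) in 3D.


Mx = (20- 11)/2 = 4.5000
My = (-9- 19)/2 = -14.0000
Mz = (7+12)/2 = 9.5000

M = (4.5000, -14.0000, 9.5000)


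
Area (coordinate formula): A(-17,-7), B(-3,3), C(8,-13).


-17*(3+ 13) = -272
-3*(-13+ 7) = 18
8*(-7-3) = -80
sum = -334
Area = |-334|/2 = 167.0000

167.0000 sq units


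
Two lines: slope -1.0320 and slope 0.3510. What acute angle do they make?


m1-m2 = -1.383
1+m1*m2 = 0.637768
tan(theta) = |-1.383/0.637768| = 2.168500
theta = arctan(|-1.383/0.637768|) = 65.2433 degrees (acute angle)

65.2433 degrees


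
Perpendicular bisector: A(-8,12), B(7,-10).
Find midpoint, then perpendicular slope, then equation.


Midpoint = (-0.5, 1)
Slope of AB = dy/dx = -22/15 = -1.4667
Perp slope = -dx/dy = 15/22 = 0.6818
b = My - (perp slope)*Mx = 1 + (15*(-0.5))/(-22) = 1 + 0.3409 = 1.3409

y = 0.6818x + 1.3409


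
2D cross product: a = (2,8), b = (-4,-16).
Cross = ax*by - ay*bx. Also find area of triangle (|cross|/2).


cross = 2*(-16) - 8*(-4) = -32 + 32 = 0
Triangle area = |0|/2 = 0/2 = 0

cross = 0, triangle area = 0


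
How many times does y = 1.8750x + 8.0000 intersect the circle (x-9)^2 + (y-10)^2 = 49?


Substitute y = 1.8750x + 8.0000: (x-9)^2 + (1.8750x+8.0000-10)^2 = 49
Expand to Ax^2 + Bx + C = 0, where b-k = -2
A = 1+m^2 = 4.515625
B = 2(m(b-k) - h) = 2(1.8750*(-2) - 9) = -25.5
C = h^2 + (b-k)^2 - r^2 = 81 + 4 - 49 = 36
disc = B^2-4AC = 650.2500 - 650.2500 = 0
disc = 0

1 intersection point (tangent)


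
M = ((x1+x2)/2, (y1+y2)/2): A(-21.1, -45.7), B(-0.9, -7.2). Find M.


Mx = (-21.1 - 0.9)/2 = -22.0/2 = -11.0000
My = (-45.7 - 7.2)/2 = -52.9/2 = -26.4500

(-11.0000, -26.4500)


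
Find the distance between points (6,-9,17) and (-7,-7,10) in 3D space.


dx=-13, dy=2, dz=-7
d = sqrt(169+4+49) = sqrt(222) = 14.8997

14.8997


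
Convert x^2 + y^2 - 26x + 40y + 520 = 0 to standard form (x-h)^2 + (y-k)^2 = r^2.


h = -D/2 = 26/2 = 13
k = -E/2 = -40/2 = -20
r^2 = h^2 + k^2 - F = 169 + 400 - 520 = 49
r = 7

Center (13, -20), radius = 7


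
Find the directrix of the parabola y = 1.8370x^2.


a = 1.8370
1/(4a) = 0.1361
directrix: y = -0.1361 = -0.1361

y = -0.1361


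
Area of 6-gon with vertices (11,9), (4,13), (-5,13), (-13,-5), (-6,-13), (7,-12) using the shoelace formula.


sum(xi*y_{i+1}) = 11*13 + 4*13 - 5*(-5) - 13*(-13) - 6*(-12) + 7*9 = 524
sum(yi*x_{i+1}) = 9*4 + 13*(-5) + 13*(-13) - 5*(-6) - 13*7 - 12*11 = -391
Area = |524 + 391|/2 = 915/2 = 457.5000

457.5000 sq units


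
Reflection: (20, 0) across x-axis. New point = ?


Reflection rule for x-axis: (x, -y)
(20, 0) -> (20, 0)

(20, 0)


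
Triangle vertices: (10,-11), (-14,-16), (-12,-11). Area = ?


10*(-16+ 11) = -50
-14*(-11+ 11) = 0
-12*(-11+ 16) = -60
sum = -110
Area = |-110|/2 = 55.0000

55.0000 sq units


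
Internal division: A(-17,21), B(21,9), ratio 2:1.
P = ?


Px = (2*21 + 1*(-17))/3 = 25/3 = 8.3333
Py = (2*9 + 1*21)/3 = 39/3 = 13.0000

P = (8.3333, 13.0000)


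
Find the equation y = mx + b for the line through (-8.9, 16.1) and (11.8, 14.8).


m = (-1.3)/(20.7) = -0.0628
b = y1 - m*x1 = 16.1 - (-1.3*(-8.9))/(20.7) = 16.1 - 0.5589 = 15.5411

y = -0.0628x + 15.5411


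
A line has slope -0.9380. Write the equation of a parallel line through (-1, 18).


Parallel lines have equal slopes.
m2 = -0.9380
b2 = 18 + 0.9380*(-1) = 17.0620

y = -0.9380x + 17.0620


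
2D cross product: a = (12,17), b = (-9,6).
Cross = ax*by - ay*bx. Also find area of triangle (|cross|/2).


cross = 12*6 - 17*(-9) = 72 + 153 = 225
Triangle area = |225|/2 = 225/2 = 112.5000

cross = 225, triangle area = 112.5000


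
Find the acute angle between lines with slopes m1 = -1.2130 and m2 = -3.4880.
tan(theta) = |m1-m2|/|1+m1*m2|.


m1-m2 = 2.275
1+m1*m2 = 5.230944
tan(theta) = |2.275/5.230944| = 0.434912
theta = arctan(|2.275/5.230944|) = 23.5048 degrees (acute angle)

23.5048 degrees


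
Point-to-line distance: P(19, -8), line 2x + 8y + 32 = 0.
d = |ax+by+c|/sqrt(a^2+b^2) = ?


|2*19 + 8*(-8) + 32| = |6| = 6
sqrt(4 + 64) = sqrt(68) = 8.2462
d = 6/sqrt(68) = 0.7276

0.7276


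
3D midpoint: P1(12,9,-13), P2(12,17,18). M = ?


Mx = (12+12)/2 = 12.0000
My = (9+17)/2 = 13.0000
Mz = (-13+18)/2 = 2.5000

M = (12.0000, 13.0000, 2.5000)


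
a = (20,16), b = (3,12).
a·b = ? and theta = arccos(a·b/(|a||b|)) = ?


a·b = 20*3 + 16*12 = 60 + 192 = 252
|a| = sqrt(400+256) = 25.6125
|b| = sqrt(9+144) = 12.3693
cos(theta) = 252/(sqrt(656)*sqrt(153)) = 252/sqrt(100368) = 0.795432
theta = arccos(252/sqrt(100368)) = 37.3039 degrees

a·b = 252, theta = 37.3039 deg


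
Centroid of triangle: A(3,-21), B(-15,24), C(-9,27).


Gx = (3- 15- 9)/3 = -21/3 = -7.0000
Gy = (-21+24+27)/3 = 30/3 = 10.0000

G = (-7.0000, 10.0000)


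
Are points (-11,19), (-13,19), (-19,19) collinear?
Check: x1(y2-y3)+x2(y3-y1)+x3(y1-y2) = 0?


-11*(19-19) - 13*(19-19) - 19*(19-19)
= 0 + 0 + 0 = 0

Yes, collinear (determinant = 0)


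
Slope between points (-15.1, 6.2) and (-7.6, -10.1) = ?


dy = -10.1 - 6.2 = -16.3
dx = -7.6 + 15.1 = 7.5
m = -16.3/7.5 = -2.1733

m = -2.1733


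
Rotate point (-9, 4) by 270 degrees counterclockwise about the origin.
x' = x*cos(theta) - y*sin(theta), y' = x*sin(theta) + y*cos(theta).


cos(270) = 0, sin(270) = -1
x' = -9*0 - 4*(-1) = 4
y' = -9*(-1) + 4*0 = 9

(4, 9)


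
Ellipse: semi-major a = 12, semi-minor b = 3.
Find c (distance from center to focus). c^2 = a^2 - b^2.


c^2 = 12^2 - 3^2 = 144 - 9 = 135
c = sqrt(135) = 11.6190

c = 11.6190


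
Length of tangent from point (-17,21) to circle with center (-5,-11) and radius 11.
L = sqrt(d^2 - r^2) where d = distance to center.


d = sqrt((-17+ 5)^2 + (21+ 11)^2) = sqrt(144+1024) = 34.1760
L = sqrt(1168.0000 - 121) = sqrt(1047.0000) = 32.3574

32.3574


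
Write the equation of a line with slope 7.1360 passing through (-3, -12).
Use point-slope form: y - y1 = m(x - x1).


y + 12 = 7.1360(x + 3)
y = 7.1360x - 12 - 7.1360*(-3)
y = 7.1360x + 9.4080

y = 7.1360x + 9.4080


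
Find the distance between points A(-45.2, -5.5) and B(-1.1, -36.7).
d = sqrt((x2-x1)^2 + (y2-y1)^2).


dx = -1.1 + 45.2 = 44.1
dy = -36.7 + 5.5 = -31.2
d = sqrt(1944.81 + 973.44) = sqrt(2918.25) = 54.0208

54.0208


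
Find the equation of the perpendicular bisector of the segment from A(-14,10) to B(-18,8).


Midpoint = (-16, 9)
Slope of AB = dy/dx = -2/(-4) = 0.5000
Perp slope = -dx/dy = -4/2 = -2.0000
b = My - (perp slope)*Mx = 9 + (-4*(-16))/(-2) = 9 - 32.0000 = -23.0000

y = -2.0000x - 23.0000


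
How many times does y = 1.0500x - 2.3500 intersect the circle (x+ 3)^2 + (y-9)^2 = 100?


Substitute y = 1.0500x - 2.3500: (x+ 3)^2 + (1.0500x- 2.3500-9)^2 = 100
Expand to Ax^2 + Bx + C = 0, where b-k = -11.35
A = 1+m^2 = 2.1025
B = 2(m(b-k) - h) = 2(1.0500*(-11.35) + 3) = -17.835
C = h^2 + (b-k)^2 - r^2 = 9 + 128.8225 - 100 = 37.8225
disc = B^2-4AC = 318.0872 - 318.0872 = 0
disc = 0

1 intersection point (tangent)


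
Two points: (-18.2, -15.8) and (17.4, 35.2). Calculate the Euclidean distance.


dx = 17.4 + 18.2 = 35.6
dy = 35.2 + 15.8 = 51.0
d = sqrt(1267.36 + 2601.0) = sqrt(3868.36) = 62.1961

62.1961


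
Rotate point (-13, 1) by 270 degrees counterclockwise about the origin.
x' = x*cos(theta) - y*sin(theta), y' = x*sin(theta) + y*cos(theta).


cos(270) = 0, sin(270) = -1
x' = -13*0 - 1*(-1) = 1
y' = -13*(-1) + 1*0 = 13

(1, 13)


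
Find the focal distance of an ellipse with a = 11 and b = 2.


c^2 = 11^2 - 2^2 = 121 - 4 = 117
c = sqrt(117) = 10.8167

c = 10.8167


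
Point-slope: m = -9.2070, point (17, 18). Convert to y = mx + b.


y - 18 = -9.2070(x - 17)
y = -9.2070x + 18 + 9.2070*17
y = -9.2070x + 174.5190

y = -9.2070x + 174.5190


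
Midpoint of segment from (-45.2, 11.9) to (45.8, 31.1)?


Mx = (-45.2 + 45.8)/2 = 0.6/2 = 0.3000
My = (11.9 + 31.1)/2 = 43.0/2 = 21.5000

(0.3000, 21.5000)


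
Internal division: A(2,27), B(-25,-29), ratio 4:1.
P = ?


Px = (4*(-25) + 1*2)/5 = -98/5 = -19.6000
Py = (4*(-29) + 1*27)/5 = -89/5 = -17.8000

P = (-19.6000, -17.8000)


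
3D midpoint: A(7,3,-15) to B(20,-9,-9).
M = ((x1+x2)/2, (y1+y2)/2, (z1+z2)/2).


Mx = (7+20)/2 = 13.5000
My = (3- 9)/2 = -3.0000
Mz = (-15- 9)/2 = -12.0000

M = (13.5000, -3.0000, -12.0000)


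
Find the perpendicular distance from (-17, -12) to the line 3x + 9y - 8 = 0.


|3*(-17) + 9*(-12) - 8| = |-167| = 167
sqrt(9 + 81) = sqrt(90) = 9.4868
d = 167/sqrt(90) = 17.6033

17.6033


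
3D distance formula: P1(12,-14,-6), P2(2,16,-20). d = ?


dx=-10, dy=30, dz=-14
d = sqrt(100+900+196) = sqrt(1196) = 34.5832

34.5832


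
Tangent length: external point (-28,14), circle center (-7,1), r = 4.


d = sqrt((-28+ 7)^2 + (14-1)^2) = sqrt(441+169) = 24.6982
L = sqrt(610.0000 - 16) = sqrt(594.0000) = 24.3721

24.3721


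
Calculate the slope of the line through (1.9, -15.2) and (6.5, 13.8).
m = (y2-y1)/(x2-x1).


dy = 13.8 + 15.2 = 29.0
dx = 6.5 - 1.9 = 4.6
m = 29.0/4.6 = 6.3043

m = 6.3043


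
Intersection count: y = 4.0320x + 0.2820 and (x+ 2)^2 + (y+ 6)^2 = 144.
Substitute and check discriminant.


Substitute y = 4.0320x + 0.2820: (x+ 2)^2 + (4.0320x+0.2820+ 6)^2 = 144
Expand to Ax^2 + Bx + C = 0, where b-k = 6.282
A = 1+m^2 = 17.257024
B = 2(m(b-k) - h) = 2(4.0320*6.282 + 2) = 54.658048
C = h^2 + (b-k)^2 - r^2 = 4 + 39.463524 - 144 = -100.536476
disc = B^2-4AC = 2987.5022 + 6939.8415 = 9927.3437
disc > 0

2 intersection points


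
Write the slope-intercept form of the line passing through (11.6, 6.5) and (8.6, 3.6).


m = (-2.9)/(-3.0) = 0.9667
b = y1 - m*x1 = 6.5 - (-2.9*11.6)/(-3.0) = 6.5 - 11.2133 = -4.7133

y = 0.9667x - 4.7133


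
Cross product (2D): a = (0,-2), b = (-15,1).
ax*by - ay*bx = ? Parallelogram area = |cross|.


cross = 0*1 + 2*(-15) = 0 - 30 = -30
Parallelogram area = |-30| = 30

cross = -30, parallelogram area = 30


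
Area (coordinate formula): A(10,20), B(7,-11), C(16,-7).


10*(-11+ 7) = -40
7*(-7-20) = -189
16*(20+ 11) = 496
sum = 267
Area = |267|/2 = 133.5000

133.5000 sq units


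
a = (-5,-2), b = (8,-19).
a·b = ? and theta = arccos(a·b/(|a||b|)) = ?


a·b = -5*8 - 2*(-19) = -40 + 38 = -2
|a| = sqrt(25+4) = 5.3852
|b| = sqrt(64+361) = 20.6155
cos(theta) = -2/(sqrt(29)*sqrt(425)) = -2/sqrt(12325) = -0.018015
theta = arccos(-2/sqrt(12325)) = 91.0322 degrees

a·b = -2, theta = 91.0322 deg


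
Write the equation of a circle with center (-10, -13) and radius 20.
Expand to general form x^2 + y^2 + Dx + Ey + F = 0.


(x+ 10)^2 + (y+ 13)^2 = 20^2
D = -2h = 20, E = -2k = 26
F = h^2+k^2-r^2 = 100+169-400 = -131

x^2 + y^2 + 20x + 26y - 131 = 0


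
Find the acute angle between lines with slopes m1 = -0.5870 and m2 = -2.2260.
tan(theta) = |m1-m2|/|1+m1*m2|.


m1-m2 = 1.639
1+m1*m2 = 2.306662
tan(theta) = |1.639/2.306662| = 0.710551
theta = arctan(|1.639/2.306662|) = 35.3957 degrees (acute angle)

35.3957 degrees


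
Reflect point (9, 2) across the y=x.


Reflection rule for y=x: (y, x)
(9, 2) -> (2, 9)

(2, 9)


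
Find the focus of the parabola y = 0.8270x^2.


a = 0.8270
4a = 3.3080
focus = (0, 1/3.3080) = (0, 0.3023)

Focus = (0, 0.3023)


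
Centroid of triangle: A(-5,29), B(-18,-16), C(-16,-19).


Gx = (-5- 18- 16)/3 = -39/3 = -13.0000
Gy = (29- 16- 19)/3 = -6/3 = -2.0000

G = (-13.0000, -2.0000)


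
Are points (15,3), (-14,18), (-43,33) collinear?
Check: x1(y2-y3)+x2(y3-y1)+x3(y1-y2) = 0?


15*(18-33) - 14*(33-3) - 43*(3-18)
= -225 - 420 + 645 = 0

Yes, collinear (determinant = 0)


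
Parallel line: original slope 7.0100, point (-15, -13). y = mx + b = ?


Parallel lines have equal slopes.
m2 = 7.0100
b2 = -13 - 7.0100*(-15) = 92.1500

y = 7.0100x + 92.1500


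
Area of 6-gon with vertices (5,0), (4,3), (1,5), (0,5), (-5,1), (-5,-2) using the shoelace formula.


sum(xi*y_{i+1}) = 5*3 + 4*5 + 1*5 + 0*1 - 5*(-2) - 5*0 = 50
sum(yi*x_{i+1}) = 0*4 + 3*1 + 5*0 + 5*(-5) + 1*(-5) - 2*5 = -37
Area = |50 + 37|/2 = 87/2 = 43.5000

43.5000 sq units


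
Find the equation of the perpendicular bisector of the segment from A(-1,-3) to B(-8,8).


Midpoint = (-4.5, 2.5)
Slope of AB = dy/dx = 11/(-7) = -1.5714
Perp slope = -dx/dy = 7/11 = 0.6364
b = My - (perp slope)*Mx = 2.5 + (-7*(-4.5))/11 = 2.5 + 2.8636 = 5.3636

y = 0.6364x + 5.3636


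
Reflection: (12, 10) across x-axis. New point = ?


Reflection rule for x-axis: (x, -y)
(12, 10) -> (12, -10)

(12, -10)


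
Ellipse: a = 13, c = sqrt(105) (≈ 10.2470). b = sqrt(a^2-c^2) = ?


b^2 = 13^2 - (sqrt(105))^2 = 169 - 105 = 64
b = sqrt(64) = 8

b = 8


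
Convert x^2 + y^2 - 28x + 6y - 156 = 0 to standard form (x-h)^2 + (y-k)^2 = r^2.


h = -D/2 = 28/2 = 14
k = -E/2 = -6/2 = -3
r^2 = h^2 + k^2 - F = 196 + 9 + 156 = 361
r = 19

Center (14, -3), radius = 19


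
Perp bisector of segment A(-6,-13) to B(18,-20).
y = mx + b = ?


Midpoint = (6, -16.5)
Slope of AB = dy/dx = -7/24 = -0.2917
Perp slope = -dx/dy = 24/7 = 3.4286
b = My - (perp slope)*Mx = -16.5 + (24*6)/(-7) = -16.5 - 20.5714 = -37.0714

y = 3.4286x - 37.0714


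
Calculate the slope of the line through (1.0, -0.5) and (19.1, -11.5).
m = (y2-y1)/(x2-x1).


dy = -11.5 + 0.5 = -11.0
dx = 19.1 - 1.0 = 18.1
m = -11.0/18.1 = -0.6077

m = -0.6077


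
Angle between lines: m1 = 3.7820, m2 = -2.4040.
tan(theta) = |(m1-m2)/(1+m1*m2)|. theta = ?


m1-m2 = 6.186
1+m1*m2 = -8.091928
tan(theta) = |6.186/(-8.091928)| = 0.764466
theta = arctan(|6.186/(-8.091928)|) = 37.3967 degrees (acute angle)

37.3967 degrees


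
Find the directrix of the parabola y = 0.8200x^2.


a = 0.8200
1/(4a) = 0.3049
directrix: y = -0.3049 = -0.3049

y = -0.3049


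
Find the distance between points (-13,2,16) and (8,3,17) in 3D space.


dx=21, dy=1, dz=1
d = sqrt(441+1+1) = sqrt(443) = 21.0476

21.0476
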